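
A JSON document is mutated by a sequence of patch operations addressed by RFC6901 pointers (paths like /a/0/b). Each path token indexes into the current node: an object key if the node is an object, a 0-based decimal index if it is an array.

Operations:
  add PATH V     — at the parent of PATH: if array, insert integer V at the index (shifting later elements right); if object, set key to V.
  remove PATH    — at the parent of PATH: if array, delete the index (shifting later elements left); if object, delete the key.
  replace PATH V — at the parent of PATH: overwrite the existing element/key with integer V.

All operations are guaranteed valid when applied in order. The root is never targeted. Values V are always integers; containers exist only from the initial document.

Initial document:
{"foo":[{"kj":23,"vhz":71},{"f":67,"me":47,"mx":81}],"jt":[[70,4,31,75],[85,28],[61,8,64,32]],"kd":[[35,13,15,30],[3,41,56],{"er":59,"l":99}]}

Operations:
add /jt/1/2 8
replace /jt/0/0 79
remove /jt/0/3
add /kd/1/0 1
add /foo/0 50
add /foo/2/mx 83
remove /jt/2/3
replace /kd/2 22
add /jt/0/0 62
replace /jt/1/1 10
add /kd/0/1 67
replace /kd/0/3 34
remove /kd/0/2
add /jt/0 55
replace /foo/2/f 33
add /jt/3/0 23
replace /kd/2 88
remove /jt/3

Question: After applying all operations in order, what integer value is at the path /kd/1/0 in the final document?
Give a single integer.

After op 1 (add /jt/1/2 8): {"foo":[{"kj":23,"vhz":71},{"f":67,"me":47,"mx":81}],"jt":[[70,4,31,75],[85,28,8],[61,8,64,32]],"kd":[[35,13,15,30],[3,41,56],{"er":59,"l":99}]}
After op 2 (replace /jt/0/0 79): {"foo":[{"kj":23,"vhz":71},{"f":67,"me":47,"mx":81}],"jt":[[79,4,31,75],[85,28,8],[61,8,64,32]],"kd":[[35,13,15,30],[3,41,56],{"er":59,"l":99}]}
After op 3 (remove /jt/0/3): {"foo":[{"kj":23,"vhz":71},{"f":67,"me":47,"mx":81}],"jt":[[79,4,31],[85,28,8],[61,8,64,32]],"kd":[[35,13,15,30],[3,41,56],{"er":59,"l":99}]}
After op 4 (add /kd/1/0 1): {"foo":[{"kj":23,"vhz":71},{"f":67,"me":47,"mx":81}],"jt":[[79,4,31],[85,28,8],[61,8,64,32]],"kd":[[35,13,15,30],[1,3,41,56],{"er":59,"l":99}]}
After op 5 (add /foo/0 50): {"foo":[50,{"kj":23,"vhz":71},{"f":67,"me":47,"mx":81}],"jt":[[79,4,31],[85,28,8],[61,8,64,32]],"kd":[[35,13,15,30],[1,3,41,56],{"er":59,"l":99}]}
After op 6 (add /foo/2/mx 83): {"foo":[50,{"kj":23,"vhz":71},{"f":67,"me":47,"mx":83}],"jt":[[79,4,31],[85,28,8],[61,8,64,32]],"kd":[[35,13,15,30],[1,3,41,56],{"er":59,"l":99}]}
After op 7 (remove /jt/2/3): {"foo":[50,{"kj":23,"vhz":71},{"f":67,"me":47,"mx":83}],"jt":[[79,4,31],[85,28,8],[61,8,64]],"kd":[[35,13,15,30],[1,3,41,56],{"er":59,"l":99}]}
After op 8 (replace /kd/2 22): {"foo":[50,{"kj":23,"vhz":71},{"f":67,"me":47,"mx":83}],"jt":[[79,4,31],[85,28,8],[61,8,64]],"kd":[[35,13,15,30],[1,3,41,56],22]}
After op 9 (add /jt/0/0 62): {"foo":[50,{"kj":23,"vhz":71},{"f":67,"me":47,"mx":83}],"jt":[[62,79,4,31],[85,28,8],[61,8,64]],"kd":[[35,13,15,30],[1,3,41,56],22]}
After op 10 (replace /jt/1/1 10): {"foo":[50,{"kj":23,"vhz":71},{"f":67,"me":47,"mx":83}],"jt":[[62,79,4,31],[85,10,8],[61,8,64]],"kd":[[35,13,15,30],[1,3,41,56],22]}
After op 11 (add /kd/0/1 67): {"foo":[50,{"kj":23,"vhz":71},{"f":67,"me":47,"mx":83}],"jt":[[62,79,4,31],[85,10,8],[61,8,64]],"kd":[[35,67,13,15,30],[1,3,41,56],22]}
After op 12 (replace /kd/0/3 34): {"foo":[50,{"kj":23,"vhz":71},{"f":67,"me":47,"mx":83}],"jt":[[62,79,4,31],[85,10,8],[61,8,64]],"kd":[[35,67,13,34,30],[1,3,41,56],22]}
After op 13 (remove /kd/0/2): {"foo":[50,{"kj":23,"vhz":71},{"f":67,"me":47,"mx":83}],"jt":[[62,79,4,31],[85,10,8],[61,8,64]],"kd":[[35,67,34,30],[1,3,41,56],22]}
After op 14 (add /jt/0 55): {"foo":[50,{"kj":23,"vhz":71},{"f":67,"me":47,"mx":83}],"jt":[55,[62,79,4,31],[85,10,8],[61,8,64]],"kd":[[35,67,34,30],[1,3,41,56],22]}
After op 15 (replace /foo/2/f 33): {"foo":[50,{"kj":23,"vhz":71},{"f":33,"me":47,"mx":83}],"jt":[55,[62,79,4,31],[85,10,8],[61,8,64]],"kd":[[35,67,34,30],[1,3,41,56],22]}
After op 16 (add /jt/3/0 23): {"foo":[50,{"kj":23,"vhz":71},{"f":33,"me":47,"mx":83}],"jt":[55,[62,79,4,31],[85,10,8],[23,61,8,64]],"kd":[[35,67,34,30],[1,3,41,56],22]}
After op 17 (replace /kd/2 88): {"foo":[50,{"kj":23,"vhz":71},{"f":33,"me":47,"mx":83}],"jt":[55,[62,79,4,31],[85,10,8],[23,61,8,64]],"kd":[[35,67,34,30],[1,3,41,56],88]}
After op 18 (remove /jt/3): {"foo":[50,{"kj":23,"vhz":71},{"f":33,"me":47,"mx":83}],"jt":[55,[62,79,4,31],[85,10,8]],"kd":[[35,67,34,30],[1,3,41,56],88]}
Value at /kd/1/0: 1

Answer: 1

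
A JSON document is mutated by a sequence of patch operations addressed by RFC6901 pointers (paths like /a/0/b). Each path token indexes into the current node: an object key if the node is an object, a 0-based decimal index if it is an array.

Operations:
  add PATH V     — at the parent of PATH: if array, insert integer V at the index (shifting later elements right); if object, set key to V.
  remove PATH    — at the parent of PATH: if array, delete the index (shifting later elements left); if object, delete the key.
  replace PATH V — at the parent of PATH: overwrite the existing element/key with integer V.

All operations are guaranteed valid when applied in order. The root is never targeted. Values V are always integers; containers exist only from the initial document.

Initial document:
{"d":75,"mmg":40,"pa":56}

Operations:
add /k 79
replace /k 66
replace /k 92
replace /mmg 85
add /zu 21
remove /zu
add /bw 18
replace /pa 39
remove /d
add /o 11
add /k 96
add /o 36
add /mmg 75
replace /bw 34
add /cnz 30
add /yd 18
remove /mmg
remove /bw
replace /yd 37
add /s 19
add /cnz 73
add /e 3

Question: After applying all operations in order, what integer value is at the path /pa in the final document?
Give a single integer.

After op 1 (add /k 79): {"d":75,"k":79,"mmg":40,"pa":56}
After op 2 (replace /k 66): {"d":75,"k":66,"mmg":40,"pa":56}
After op 3 (replace /k 92): {"d":75,"k":92,"mmg":40,"pa":56}
After op 4 (replace /mmg 85): {"d":75,"k":92,"mmg":85,"pa":56}
After op 5 (add /zu 21): {"d":75,"k":92,"mmg":85,"pa":56,"zu":21}
After op 6 (remove /zu): {"d":75,"k":92,"mmg":85,"pa":56}
After op 7 (add /bw 18): {"bw":18,"d":75,"k":92,"mmg":85,"pa":56}
After op 8 (replace /pa 39): {"bw":18,"d":75,"k":92,"mmg":85,"pa":39}
After op 9 (remove /d): {"bw":18,"k":92,"mmg":85,"pa":39}
After op 10 (add /o 11): {"bw":18,"k":92,"mmg":85,"o":11,"pa":39}
After op 11 (add /k 96): {"bw":18,"k":96,"mmg":85,"o":11,"pa":39}
After op 12 (add /o 36): {"bw":18,"k":96,"mmg":85,"o":36,"pa":39}
After op 13 (add /mmg 75): {"bw":18,"k":96,"mmg":75,"o":36,"pa":39}
After op 14 (replace /bw 34): {"bw":34,"k":96,"mmg":75,"o":36,"pa":39}
After op 15 (add /cnz 30): {"bw":34,"cnz":30,"k":96,"mmg":75,"o":36,"pa":39}
After op 16 (add /yd 18): {"bw":34,"cnz":30,"k":96,"mmg":75,"o":36,"pa":39,"yd":18}
After op 17 (remove /mmg): {"bw":34,"cnz":30,"k":96,"o":36,"pa":39,"yd":18}
After op 18 (remove /bw): {"cnz":30,"k":96,"o":36,"pa":39,"yd":18}
After op 19 (replace /yd 37): {"cnz":30,"k":96,"o":36,"pa":39,"yd":37}
After op 20 (add /s 19): {"cnz":30,"k":96,"o":36,"pa":39,"s":19,"yd":37}
After op 21 (add /cnz 73): {"cnz":73,"k":96,"o":36,"pa":39,"s":19,"yd":37}
After op 22 (add /e 3): {"cnz":73,"e":3,"k":96,"o":36,"pa":39,"s":19,"yd":37}
Value at /pa: 39

Answer: 39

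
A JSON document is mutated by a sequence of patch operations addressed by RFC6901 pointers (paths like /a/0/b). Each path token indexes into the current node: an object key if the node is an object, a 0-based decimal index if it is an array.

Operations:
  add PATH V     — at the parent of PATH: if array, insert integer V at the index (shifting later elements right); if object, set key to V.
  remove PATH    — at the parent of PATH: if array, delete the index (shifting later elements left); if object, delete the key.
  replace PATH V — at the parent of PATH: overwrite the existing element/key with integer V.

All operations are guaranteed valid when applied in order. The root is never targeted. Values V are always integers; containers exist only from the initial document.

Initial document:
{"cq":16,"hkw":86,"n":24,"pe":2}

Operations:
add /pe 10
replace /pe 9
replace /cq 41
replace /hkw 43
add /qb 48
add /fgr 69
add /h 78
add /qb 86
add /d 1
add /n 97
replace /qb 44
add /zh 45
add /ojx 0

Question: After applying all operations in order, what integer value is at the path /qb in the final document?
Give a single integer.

Answer: 44

Derivation:
After op 1 (add /pe 10): {"cq":16,"hkw":86,"n":24,"pe":10}
After op 2 (replace /pe 9): {"cq":16,"hkw":86,"n":24,"pe":9}
After op 3 (replace /cq 41): {"cq":41,"hkw":86,"n":24,"pe":9}
After op 4 (replace /hkw 43): {"cq":41,"hkw":43,"n":24,"pe":9}
After op 5 (add /qb 48): {"cq":41,"hkw":43,"n":24,"pe":9,"qb":48}
After op 6 (add /fgr 69): {"cq":41,"fgr":69,"hkw":43,"n":24,"pe":9,"qb":48}
After op 7 (add /h 78): {"cq":41,"fgr":69,"h":78,"hkw":43,"n":24,"pe":9,"qb":48}
After op 8 (add /qb 86): {"cq":41,"fgr":69,"h":78,"hkw":43,"n":24,"pe":9,"qb":86}
After op 9 (add /d 1): {"cq":41,"d":1,"fgr":69,"h":78,"hkw":43,"n":24,"pe":9,"qb":86}
After op 10 (add /n 97): {"cq":41,"d":1,"fgr":69,"h":78,"hkw":43,"n":97,"pe":9,"qb":86}
After op 11 (replace /qb 44): {"cq":41,"d":1,"fgr":69,"h":78,"hkw":43,"n":97,"pe":9,"qb":44}
After op 12 (add /zh 45): {"cq":41,"d":1,"fgr":69,"h":78,"hkw":43,"n":97,"pe":9,"qb":44,"zh":45}
After op 13 (add /ojx 0): {"cq":41,"d":1,"fgr":69,"h":78,"hkw":43,"n":97,"ojx":0,"pe":9,"qb":44,"zh":45}
Value at /qb: 44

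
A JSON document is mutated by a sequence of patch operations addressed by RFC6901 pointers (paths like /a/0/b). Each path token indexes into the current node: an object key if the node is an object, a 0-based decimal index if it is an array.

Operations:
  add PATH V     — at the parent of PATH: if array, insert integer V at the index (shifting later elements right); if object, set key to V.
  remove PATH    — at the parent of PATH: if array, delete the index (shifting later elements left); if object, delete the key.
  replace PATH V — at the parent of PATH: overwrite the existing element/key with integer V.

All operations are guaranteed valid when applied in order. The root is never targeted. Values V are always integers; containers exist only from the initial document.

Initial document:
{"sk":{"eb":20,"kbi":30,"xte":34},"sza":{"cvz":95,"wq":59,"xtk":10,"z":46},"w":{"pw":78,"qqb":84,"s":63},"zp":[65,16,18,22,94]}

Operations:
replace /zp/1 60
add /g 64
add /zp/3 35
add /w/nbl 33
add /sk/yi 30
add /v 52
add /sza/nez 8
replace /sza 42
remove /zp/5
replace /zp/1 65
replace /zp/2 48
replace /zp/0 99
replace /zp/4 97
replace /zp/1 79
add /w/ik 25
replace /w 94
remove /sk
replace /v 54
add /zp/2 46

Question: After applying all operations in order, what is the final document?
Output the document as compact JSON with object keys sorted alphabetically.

After op 1 (replace /zp/1 60): {"sk":{"eb":20,"kbi":30,"xte":34},"sza":{"cvz":95,"wq":59,"xtk":10,"z":46},"w":{"pw":78,"qqb":84,"s":63},"zp":[65,60,18,22,94]}
After op 2 (add /g 64): {"g":64,"sk":{"eb":20,"kbi":30,"xte":34},"sza":{"cvz":95,"wq":59,"xtk":10,"z":46},"w":{"pw":78,"qqb":84,"s":63},"zp":[65,60,18,22,94]}
After op 3 (add /zp/3 35): {"g":64,"sk":{"eb":20,"kbi":30,"xte":34},"sza":{"cvz":95,"wq":59,"xtk":10,"z":46},"w":{"pw":78,"qqb":84,"s":63},"zp":[65,60,18,35,22,94]}
After op 4 (add /w/nbl 33): {"g":64,"sk":{"eb":20,"kbi":30,"xte":34},"sza":{"cvz":95,"wq":59,"xtk":10,"z":46},"w":{"nbl":33,"pw":78,"qqb":84,"s":63},"zp":[65,60,18,35,22,94]}
After op 5 (add /sk/yi 30): {"g":64,"sk":{"eb":20,"kbi":30,"xte":34,"yi":30},"sza":{"cvz":95,"wq":59,"xtk":10,"z":46},"w":{"nbl":33,"pw":78,"qqb":84,"s":63},"zp":[65,60,18,35,22,94]}
After op 6 (add /v 52): {"g":64,"sk":{"eb":20,"kbi":30,"xte":34,"yi":30},"sza":{"cvz":95,"wq":59,"xtk":10,"z":46},"v":52,"w":{"nbl":33,"pw":78,"qqb":84,"s":63},"zp":[65,60,18,35,22,94]}
After op 7 (add /sza/nez 8): {"g":64,"sk":{"eb":20,"kbi":30,"xte":34,"yi":30},"sza":{"cvz":95,"nez":8,"wq":59,"xtk":10,"z":46},"v":52,"w":{"nbl":33,"pw":78,"qqb":84,"s":63},"zp":[65,60,18,35,22,94]}
After op 8 (replace /sza 42): {"g":64,"sk":{"eb":20,"kbi":30,"xte":34,"yi":30},"sza":42,"v":52,"w":{"nbl":33,"pw":78,"qqb":84,"s":63},"zp":[65,60,18,35,22,94]}
After op 9 (remove /zp/5): {"g":64,"sk":{"eb":20,"kbi":30,"xte":34,"yi":30},"sza":42,"v":52,"w":{"nbl":33,"pw":78,"qqb":84,"s":63},"zp":[65,60,18,35,22]}
After op 10 (replace /zp/1 65): {"g":64,"sk":{"eb":20,"kbi":30,"xte":34,"yi":30},"sza":42,"v":52,"w":{"nbl":33,"pw":78,"qqb":84,"s":63},"zp":[65,65,18,35,22]}
After op 11 (replace /zp/2 48): {"g":64,"sk":{"eb":20,"kbi":30,"xte":34,"yi":30},"sza":42,"v":52,"w":{"nbl":33,"pw":78,"qqb":84,"s":63},"zp":[65,65,48,35,22]}
After op 12 (replace /zp/0 99): {"g":64,"sk":{"eb":20,"kbi":30,"xte":34,"yi":30},"sza":42,"v":52,"w":{"nbl":33,"pw":78,"qqb":84,"s":63},"zp":[99,65,48,35,22]}
After op 13 (replace /zp/4 97): {"g":64,"sk":{"eb":20,"kbi":30,"xte":34,"yi":30},"sza":42,"v":52,"w":{"nbl":33,"pw":78,"qqb":84,"s":63},"zp":[99,65,48,35,97]}
After op 14 (replace /zp/1 79): {"g":64,"sk":{"eb":20,"kbi":30,"xte":34,"yi":30},"sza":42,"v":52,"w":{"nbl":33,"pw":78,"qqb":84,"s":63},"zp":[99,79,48,35,97]}
After op 15 (add /w/ik 25): {"g":64,"sk":{"eb":20,"kbi":30,"xte":34,"yi":30},"sza":42,"v":52,"w":{"ik":25,"nbl":33,"pw":78,"qqb":84,"s":63},"zp":[99,79,48,35,97]}
After op 16 (replace /w 94): {"g":64,"sk":{"eb":20,"kbi":30,"xte":34,"yi":30},"sza":42,"v":52,"w":94,"zp":[99,79,48,35,97]}
After op 17 (remove /sk): {"g":64,"sza":42,"v":52,"w":94,"zp":[99,79,48,35,97]}
After op 18 (replace /v 54): {"g":64,"sza":42,"v":54,"w":94,"zp":[99,79,48,35,97]}
After op 19 (add /zp/2 46): {"g":64,"sza":42,"v":54,"w":94,"zp":[99,79,46,48,35,97]}

Answer: {"g":64,"sza":42,"v":54,"w":94,"zp":[99,79,46,48,35,97]}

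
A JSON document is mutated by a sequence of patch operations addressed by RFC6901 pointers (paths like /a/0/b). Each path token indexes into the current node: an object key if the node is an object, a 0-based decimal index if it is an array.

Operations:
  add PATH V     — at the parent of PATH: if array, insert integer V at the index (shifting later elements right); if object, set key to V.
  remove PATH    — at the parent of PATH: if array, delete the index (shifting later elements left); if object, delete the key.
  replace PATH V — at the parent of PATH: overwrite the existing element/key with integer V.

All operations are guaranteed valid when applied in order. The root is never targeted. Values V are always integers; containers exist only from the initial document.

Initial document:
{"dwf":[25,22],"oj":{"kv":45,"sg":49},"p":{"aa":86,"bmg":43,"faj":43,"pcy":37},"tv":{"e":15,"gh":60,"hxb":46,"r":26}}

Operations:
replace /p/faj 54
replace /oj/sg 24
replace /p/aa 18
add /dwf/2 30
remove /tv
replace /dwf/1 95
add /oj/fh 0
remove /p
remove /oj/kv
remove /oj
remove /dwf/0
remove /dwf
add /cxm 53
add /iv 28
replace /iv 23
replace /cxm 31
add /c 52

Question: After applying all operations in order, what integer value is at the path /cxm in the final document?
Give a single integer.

Answer: 31

Derivation:
After op 1 (replace /p/faj 54): {"dwf":[25,22],"oj":{"kv":45,"sg":49},"p":{"aa":86,"bmg":43,"faj":54,"pcy":37},"tv":{"e":15,"gh":60,"hxb":46,"r":26}}
After op 2 (replace /oj/sg 24): {"dwf":[25,22],"oj":{"kv":45,"sg":24},"p":{"aa":86,"bmg":43,"faj":54,"pcy":37},"tv":{"e":15,"gh":60,"hxb":46,"r":26}}
After op 3 (replace /p/aa 18): {"dwf":[25,22],"oj":{"kv":45,"sg":24},"p":{"aa":18,"bmg":43,"faj":54,"pcy":37},"tv":{"e":15,"gh":60,"hxb":46,"r":26}}
After op 4 (add /dwf/2 30): {"dwf":[25,22,30],"oj":{"kv":45,"sg":24},"p":{"aa":18,"bmg":43,"faj":54,"pcy":37},"tv":{"e":15,"gh":60,"hxb":46,"r":26}}
After op 5 (remove /tv): {"dwf":[25,22,30],"oj":{"kv":45,"sg":24},"p":{"aa":18,"bmg":43,"faj":54,"pcy":37}}
After op 6 (replace /dwf/1 95): {"dwf":[25,95,30],"oj":{"kv":45,"sg":24},"p":{"aa":18,"bmg":43,"faj":54,"pcy":37}}
After op 7 (add /oj/fh 0): {"dwf":[25,95,30],"oj":{"fh":0,"kv":45,"sg":24},"p":{"aa":18,"bmg":43,"faj":54,"pcy":37}}
After op 8 (remove /p): {"dwf":[25,95,30],"oj":{"fh":0,"kv":45,"sg":24}}
After op 9 (remove /oj/kv): {"dwf":[25,95,30],"oj":{"fh":0,"sg":24}}
After op 10 (remove /oj): {"dwf":[25,95,30]}
After op 11 (remove /dwf/0): {"dwf":[95,30]}
After op 12 (remove /dwf): {}
After op 13 (add /cxm 53): {"cxm":53}
After op 14 (add /iv 28): {"cxm":53,"iv":28}
After op 15 (replace /iv 23): {"cxm":53,"iv":23}
After op 16 (replace /cxm 31): {"cxm":31,"iv":23}
After op 17 (add /c 52): {"c":52,"cxm":31,"iv":23}
Value at /cxm: 31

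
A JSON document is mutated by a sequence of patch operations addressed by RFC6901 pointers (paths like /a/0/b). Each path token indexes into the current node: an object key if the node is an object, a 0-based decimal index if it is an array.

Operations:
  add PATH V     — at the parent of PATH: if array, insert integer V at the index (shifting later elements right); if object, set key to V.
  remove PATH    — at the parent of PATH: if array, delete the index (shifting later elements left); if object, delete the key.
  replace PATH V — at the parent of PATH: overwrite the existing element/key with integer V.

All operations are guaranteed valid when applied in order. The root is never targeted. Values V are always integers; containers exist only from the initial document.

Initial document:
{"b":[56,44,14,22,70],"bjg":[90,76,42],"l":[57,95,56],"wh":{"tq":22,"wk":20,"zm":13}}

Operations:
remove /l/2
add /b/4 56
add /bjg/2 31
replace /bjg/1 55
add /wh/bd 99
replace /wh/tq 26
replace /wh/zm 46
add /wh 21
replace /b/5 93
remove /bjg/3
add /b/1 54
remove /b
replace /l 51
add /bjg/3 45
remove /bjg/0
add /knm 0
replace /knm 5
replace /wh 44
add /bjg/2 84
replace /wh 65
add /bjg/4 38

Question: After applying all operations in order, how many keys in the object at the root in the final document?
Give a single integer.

After op 1 (remove /l/2): {"b":[56,44,14,22,70],"bjg":[90,76,42],"l":[57,95],"wh":{"tq":22,"wk":20,"zm":13}}
After op 2 (add /b/4 56): {"b":[56,44,14,22,56,70],"bjg":[90,76,42],"l":[57,95],"wh":{"tq":22,"wk":20,"zm":13}}
After op 3 (add /bjg/2 31): {"b":[56,44,14,22,56,70],"bjg":[90,76,31,42],"l":[57,95],"wh":{"tq":22,"wk":20,"zm":13}}
After op 4 (replace /bjg/1 55): {"b":[56,44,14,22,56,70],"bjg":[90,55,31,42],"l":[57,95],"wh":{"tq":22,"wk":20,"zm":13}}
After op 5 (add /wh/bd 99): {"b":[56,44,14,22,56,70],"bjg":[90,55,31,42],"l":[57,95],"wh":{"bd":99,"tq":22,"wk":20,"zm":13}}
After op 6 (replace /wh/tq 26): {"b":[56,44,14,22,56,70],"bjg":[90,55,31,42],"l":[57,95],"wh":{"bd":99,"tq":26,"wk":20,"zm":13}}
After op 7 (replace /wh/zm 46): {"b":[56,44,14,22,56,70],"bjg":[90,55,31,42],"l":[57,95],"wh":{"bd":99,"tq":26,"wk":20,"zm":46}}
After op 8 (add /wh 21): {"b":[56,44,14,22,56,70],"bjg":[90,55,31,42],"l":[57,95],"wh":21}
After op 9 (replace /b/5 93): {"b":[56,44,14,22,56,93],"bjg":[90,55,31,42],"l":[57,95],"wh":21}
After op 10 (remove /bjg/3): {"b":[56,44,14,22,56,93],"bjg":[90,55,31],"l":[57,95],"wh":21}
After op 11 (add /b/1 54): {"b":[56,54,44,14,22,56,93],"bjg":[90,55,31],"l":[57,95],"wh":21}
After op 12 (remove /b): {"bjg":[90,55,31],"l":[57,95],"wh":21}
After op 13 (replace /l 51): {"bjg":[90,55,31],"l":51,"wh":21}
After op 14 (add /bjg/3 45): {"bjg":[90,55,31,45],"l":51,"wh":21}
After op 15 (remove /bjg/0): {"bjg":[55,31,45],"l":51,"wh":21}
After op 16 (add /knm 0): {"bjg":[55,31,45],"knm":0,"l":51,"wh":21}
After op 17 (replace /knm 5): {"bjg":[55,31,45],"knm":5,"l":51,"wh":21}
After op 18 (replace /wh 44): {"bjg":[55,31,45],"knm":5,"l":51,"wh":44}
After op 19 (add /bjg/2 84): {"bjg":[55,31,84,45],"knm":5,"l":51,"wh":44}
After op 20 (replace /wh 65): {"bjg":[55,31,84,45],"knm":5,"l":51,"wh":65}
After op 21 (add /bjg/4 38): {"bjg":[55,31,84,45,38],"knm":5,"l":51,"wh":65}
Size at the root: 4

Answer: 4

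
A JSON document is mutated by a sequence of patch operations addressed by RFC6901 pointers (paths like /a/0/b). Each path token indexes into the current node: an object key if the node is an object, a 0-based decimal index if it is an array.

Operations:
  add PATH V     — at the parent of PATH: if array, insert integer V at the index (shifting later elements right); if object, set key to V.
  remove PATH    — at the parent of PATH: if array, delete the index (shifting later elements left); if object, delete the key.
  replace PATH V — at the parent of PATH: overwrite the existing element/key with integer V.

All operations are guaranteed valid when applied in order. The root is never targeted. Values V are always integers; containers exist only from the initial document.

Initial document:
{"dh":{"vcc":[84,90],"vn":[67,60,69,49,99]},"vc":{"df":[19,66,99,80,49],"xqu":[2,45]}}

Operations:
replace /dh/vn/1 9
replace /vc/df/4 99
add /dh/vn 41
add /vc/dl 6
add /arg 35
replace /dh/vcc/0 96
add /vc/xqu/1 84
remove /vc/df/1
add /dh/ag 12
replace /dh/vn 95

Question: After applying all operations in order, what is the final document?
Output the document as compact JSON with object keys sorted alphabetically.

Answer: {"arg":35,"dh":{"ag":12,"vcc":[96,90],"vn":95},"vc":{"df":[19,99,80,99],"dl":6,"xqu":[2,84,45]}}

Derivation:
After op 1 (replace /dh/vn/1 9): {"dh":{"vcc":[84,90],"vn":[67,9,69,49,99]},"vc":{"df":[19,66,99,80,49],"xqu":[2,45]}}
After op 2 (replace /vc/df/4 99): {"dh":{"vcc":[84,90],"vn":[67,9,69,49,99]},"vc":{"df":[19,66,99,80,99],"xqu":[2,45]}}
After op 3 (add /dh/vn 41): {"dh":{"vcc":[84,90],"vn":41},"vc":{"df":[19,66,99,80,99],"xqu":[2,45]}}
After op 4 (add /vc/dl 6): {"dh":{"vcc":[84,90],"vn":41},"vc":{"df":[19,66,99,80,99],"dl":6,"xqu":[2,45]}}
After op 5 (add /arg 35): {"arg":35,"dh":{"vcc":[84,90],"vn":41},"vc":{"df":[19,66,99,80,99],"dl":6,"xqu":[2,45]}}
After op 6 (replace /dh/vcc/0 96): {"arg":35,"dh":{"vcc":[96,90],"vn":41},"vc":{"df":[19,66,99,80,99],"dl":6,"xqu":[2,45]}}
After op 7 (add /vc/xqu/1 84): {"arg":35,"dh":{"vcc":[96,90],"vn":41},"vc":{"df":[19,66,99,80,99],"dl":6,"xqu":[2,84,45]}}
After op 8 (remove /vc/df/1): {"arg":35,"dh":{"vcc":[96,90],"vn":41},"vc":{"df":[19,99,80,99],"dl":6,"xqu":[2,84,45]}}
After op 9 (add /dh/ag 12): {"arg":35,"dh":{"ag":12,"vcc":[96,90],"vn":41},"vc":{"df":[19,99,80,99],"dl":6,"xqu":[2,84,45]}}
After op 10 (replace /dh/vn 95): {"arg":35,"dh":{"ag":12,"vcc":[96,90],"vn":95},"vc":{"df":[19,99,80,99],"dl":6,"xqu":[2,84,45]}}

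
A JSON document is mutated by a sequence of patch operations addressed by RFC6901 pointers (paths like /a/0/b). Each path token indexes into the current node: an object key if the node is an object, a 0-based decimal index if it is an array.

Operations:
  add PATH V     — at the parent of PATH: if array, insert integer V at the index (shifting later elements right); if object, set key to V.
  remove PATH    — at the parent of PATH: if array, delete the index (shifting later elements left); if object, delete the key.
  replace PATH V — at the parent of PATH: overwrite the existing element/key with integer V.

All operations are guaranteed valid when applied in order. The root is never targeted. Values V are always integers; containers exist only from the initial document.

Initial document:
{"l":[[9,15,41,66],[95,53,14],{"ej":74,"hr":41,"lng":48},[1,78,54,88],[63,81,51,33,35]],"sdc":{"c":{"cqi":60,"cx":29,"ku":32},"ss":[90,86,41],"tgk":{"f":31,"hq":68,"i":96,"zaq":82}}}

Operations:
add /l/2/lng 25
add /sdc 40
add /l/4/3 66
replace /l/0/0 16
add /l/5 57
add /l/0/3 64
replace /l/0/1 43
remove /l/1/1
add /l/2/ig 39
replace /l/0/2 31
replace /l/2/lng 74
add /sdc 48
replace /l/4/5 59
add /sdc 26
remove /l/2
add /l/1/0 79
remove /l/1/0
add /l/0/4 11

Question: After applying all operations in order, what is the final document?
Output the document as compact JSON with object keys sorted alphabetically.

Answer: {"l":[[16,43,31,64,11,66],[95,14],[1,78,54,88],[63,81,51,66,33,59],57],"sdc":26}

Derivation:
After op 1 (add /l/2/lng 25): {"l":[[9,15,41,66],[95,53,14],{"ej":74,"hr":41,"lng":25},[1,78,54,88],[63,81,51,33,35]],"sdc":{"c":{"cqi":60,"cx":29,"ku":32},"ss":[90,86,41],"tgk":{"f":31,"hq":68,"i":96,"zaq":82}}}
After op 2 (add /sdc 40): {"l":[[9,15,41,66],[95,53,14],{"ej":74,"hr":41,"lng":25},[1,78,54,88],[63,81,51,33,35]],"sdc":40}
After op 3 (add /l/4/3 66): {"l":[[9,15,41,66],[95,53,14],{"ej":74,"hr":41,"lng":25},[1,78,54,88],[63,81,51,66,33,35]],"sdc":40}
After op 4 (replace /l/0/0 16): {"l":[[16,15,41,66],[95,53,14],{"ej":74,"hr":41,"lng":25},[1,78,54,88],[63,81,51,66,33,35]],"sdc":40}
After op 5 (add /l/5 57): {"l":[[16,15,41,66],[95,53,14],{"ej":74,"hr":41,"lng":25},[1,78,54,88],[63,81,51,66,33,35],57],"sdc":40}
After op 6 (add /l/0/3 64): {"l":[[16,15,41,64,66],[95,53,14],{"ej":74,"hr":41,"lng":25},[1,78,54,88],[63,81,51,66,33,35],57],"sdc":40}
After op 7 (replace /l/0/1 43): {"l":[[16,43,41,64,66],[95,53,14],{"ej":74,"hr":41,"lng":25},[1,78,54,88],[63,81,51,66,33,35],57],"sdc":40}
After op 8 (remove /l/1/1): {"l":[[16,43,41,64,66],[95,14],{"ej":74,"hr":41,"lng":25},[1,78,54,88],[63,81,51,66,33,35],57],"sdc":40}
After op 9 (add /l/2/ig 39): {"l":[[16,43,41,64,66],[95,14],{"ej":74,"hr":41,"ig":39,"lng":25},[1,78,54,88],[63,81,51,66,33,35],57],"sdc":40}
After op 10 (replace /l/0/2 31): {"l":[[16,43,31,64,66],[95,14],{"ej":74,"hr":41,"ig":39,"lng":25},[1,78,54,88],[63,81,51,66,33,35],57],"sdc":40}
After op 11 (replace /l/2/lng 74): {"l":[[16,43,31,64,66],[95,14],{"ej":74,"hr":41,"ig":39,"lng":74},[1,78,54,88],[63,81,51,66,33,35],57],"sdc":40}
After op 12 (add /sdc 48): {"l":[[16,43,31,64,66],[95,14],{"ej":74,"hr":41,"ig":39,"lng":74},[1,78,54,88],[63,81,51,66,33,35],57],"sdc":48}
After op 13 (replace /l/4/5 59): {"l":[[16,43,31,64,66],[95,14],{"ej":74,"hr":41,"ig":39,"lng":74},[1,78,54,88],[63,81,51,66,33,59],57],"sdc":48}
After op 14 (add /sdc 26): {"l":[[16,43,31,64,66],[95,14],{"ej":74,"hr":41,"ig":39,"lng":74},[1,78,54,88],[63,81,51,66,33,59],57],"sdc":26}
After op 15 (remove /l/2): {"l":[[16,43,31,64,66],[95,14],[1,78,54,88],[63,81,51,66,33,59],57],"sdc":26}
After op 16 (add /l/1/0 79): {"l":[[16,43,31,64,66],[79,95,14],[1,78,54,88],[63,81,51,66,33,59],57],"sdc":26}
After op 17 (remove /l/1/0): {"l":[[16,43,31,64,66],[95,14],[1,78,54,88],[63,81,51,66,33,59],57],"sdc":26}
After op 18 (add /l/0/4 11): {"l":[[16,43,31,64,11,66],[95,14],[1,78,54,88],[63,81,51,66,33,59],57],"sdc":26}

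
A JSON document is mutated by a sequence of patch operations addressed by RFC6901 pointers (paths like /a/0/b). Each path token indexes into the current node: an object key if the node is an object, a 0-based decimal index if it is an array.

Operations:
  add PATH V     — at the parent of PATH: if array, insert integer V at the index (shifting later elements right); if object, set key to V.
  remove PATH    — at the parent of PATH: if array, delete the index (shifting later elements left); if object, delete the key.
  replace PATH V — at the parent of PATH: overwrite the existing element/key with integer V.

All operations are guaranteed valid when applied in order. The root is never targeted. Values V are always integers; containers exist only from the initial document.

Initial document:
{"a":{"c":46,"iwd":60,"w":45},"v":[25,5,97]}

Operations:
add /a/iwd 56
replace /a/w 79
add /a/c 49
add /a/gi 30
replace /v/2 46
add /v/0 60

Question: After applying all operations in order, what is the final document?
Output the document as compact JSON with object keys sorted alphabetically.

After op 1 (add /a/iwd 56): {"a":{"c":46,"iwd":56,"w":45},"v":[25,5,97]}
After op 2 (replace /a/w 79): {"a":{"c":46,"iwd":56,"w":79},"v":[25,5,97]}
After op 3 (add /a/c 49): {"a":{"c":49,"iwd":56,"w":79},"v":[25,5,97]}
After op 4 (add /a/gi 30): {"a":{"c":49,"gi":30,"iwd":56,"w":79},"v":[25,5,97]}
After op 5 (replace /v/2 46): {"a":{"c":49,"gi":30,"iwd":56,"w":79},"v":[25,5,46]}
After op 6 (add /v/0 60): {"a":{"c":49,"gi":30,"iwd":56,"w":79},"v":[60,25,5,46]}

Answer: {"a":{"c":49,"gi":30,"iwd":56,"w":79},"v":[60,25,5,46]}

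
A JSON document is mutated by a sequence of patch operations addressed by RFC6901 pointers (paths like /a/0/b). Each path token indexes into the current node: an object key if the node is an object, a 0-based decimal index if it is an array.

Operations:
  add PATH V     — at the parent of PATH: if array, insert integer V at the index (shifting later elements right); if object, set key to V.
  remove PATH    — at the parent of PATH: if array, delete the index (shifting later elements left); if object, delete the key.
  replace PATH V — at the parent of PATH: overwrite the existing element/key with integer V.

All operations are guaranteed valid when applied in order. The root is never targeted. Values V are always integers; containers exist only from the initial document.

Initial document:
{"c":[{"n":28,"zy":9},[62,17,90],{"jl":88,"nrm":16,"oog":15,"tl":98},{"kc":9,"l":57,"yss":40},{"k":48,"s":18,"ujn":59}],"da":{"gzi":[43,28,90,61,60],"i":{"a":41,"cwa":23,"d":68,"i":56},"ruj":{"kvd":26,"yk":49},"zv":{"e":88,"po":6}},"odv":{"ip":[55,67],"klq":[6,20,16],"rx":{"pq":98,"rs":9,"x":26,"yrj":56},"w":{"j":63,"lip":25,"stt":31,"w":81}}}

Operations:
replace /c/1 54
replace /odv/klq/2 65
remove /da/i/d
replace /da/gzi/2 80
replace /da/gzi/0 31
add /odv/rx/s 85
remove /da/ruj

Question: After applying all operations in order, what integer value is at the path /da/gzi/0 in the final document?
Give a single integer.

Answer: 31

Derivation:
After op 1 (replace /c/1 54): {"c":[{"n":28,"zy":9},54,{"jl":88,"nrm":16,"oog":15,"tl":98},{"kc":9,"l":57,"yss":40},{"k":48,"s":18,"ujn":59}],"da":{"gzi":[43,28,90,61,60],"i":{"a":41,"cwa":23,"d":68,"i":56},"ruj":{"kvd":26,"yk":49},"zv":{"e":88,"po":6}},"odv":{"ip":[55,67],"klq":[6,20,16],"rx":{"pq":98,"rs":9,"x":26,"yrj":56},"w":{"j":63,"lip":25,"stt":31,"w":81}}}
After op 2 (replace /odv/klq/2 65): {"c":[{"n":28,"zy":9},54,{"jl":88,"nrm":16,"oog":15,"tl":98},{"kc":9,"l":57,"yss":40},{"k":48,"s":18,"ujn":59}],"da":{"gzi":[43,28,90,61,60],"i":{"a":41,"cwa":23,"d":68,"i":56},"ruj":{"kvd":26,"yk":49},"zv":{"e":88,"po":6}},"odv":{"ip":[55,67],"klq":[6,20,65],"rx":{"pq":98,"rs":9,"x":26,"yrj":56},"w":{"j":63,"lip":25,"stt":31,"w":81}}}
After op 3 (remove /da/i/d): {"c":[{"n":28,"zy":9},54,{"jl":88,"nrm":16,"oog":15,"tl":98},{"kc":9,"l":57,"yss":40},{"k":48,"s":18,"ujn":59}],"da":{"gzi":[43,28,90,61,60],"i":{"a":41,"cwa":23,"i":56},"ruj":{"kvd":26,"yk":49},"zv":{"e":88,"po":6}},"odv":{"ip":[55,67],"klq":[6,20,65],"rx":{"pq":98,"rs":9,"x":26,"yrj":56},"w":{"j":63,"lip":25,"stt":31,"w":81}}}
After op 4 (replace /da/gzi/2 80): {"c":[{"n":28,"zy":9},54,{"jl":88,"nrm":16,"oog":15,"tl":98},{"kc":9,"l":57,"yss":40},{"k":48,"s":18,"ujn":59}],"da":{"gzi":[43,28,80,61,60],"i":{"a":41,"cwa":23,"i":56},"ruj":{"kvd":26,"yk":49},"zv":{"e":88,"po":6}},"odv":{"ip":[55,67],"klq":[6,20,65],"rx":{"pq":98,"rs":9,"x":26,"yrj":56},"w":{"j":63,"lip":25,"stt":31,"w":81}}}
After op 5 (replace /da/gzi/0 31): {"c":[{"n":28,"zy":9},54,{"jl":88,"nrm":16,"oog":15,"tl":98},{"kc":9,"l":57,"yss":40},{"k":48,"s":18,"ujn":59}],"da":{"gzi":[31,28,80,61,60],"i":{"a":41,"cwa":23,"i":56},"ruj":{"kvd":26,"yk":49},"zv":{"e":88,"po":6}},"odv":{"ip":[55,67],"klq":[6,20,65],"rx":{"pq":98,"rs":9,"x":26,"yrj":56},"w":{"j":63,"lip":25,"stt":31,"w":81}}}
After op 6 (add /odv/rx/s 85): {"c":[{"n":28,"zy":9},54,{"jl":88,"nrm":16,"oog":15,"tl":98},{"kc":9,"l":57,"yss":40},{"k":48,"s":18,"ujn":59}],"da":{"gzi":[31,28,80,61,60],"i":{"a":41,"cwa":23,"i":56},"ruj":{"kvd":26,"yk":49},"zv":{"e":88,"po":6}},"odv":{"ip":[55,67],"klq":[6,20,65],"rx":{"pq":98,"rs":9,"s":85,"x":26,"yrj":56},"w":{"j":63,"lip":25,"stt":31,"w":81}}}
After op 7 (remove /da/ruj): {"c":[{"n":28,"zy":9},54,{"jl":88,"nrm":16,"oog":15,"tl":98},{"kc":9,"l":57,"yss":40},{"k":48,"s":18,"ujn":59}],"da":{"gzi":[31,28,80,61,60],"i":{"a":41,"cwa":23,"i":56},"zv":{"e":88,"po":6}},"odv":{"ip":[55,67],"klq":[6,20,65],"rx":{"pq":98,"rs":9,"s":85,"x":26,"yrj":56},"w":{"j":63,"lip":25,"stt":31,"w":81}}}
Value at /da/gzi/0: 31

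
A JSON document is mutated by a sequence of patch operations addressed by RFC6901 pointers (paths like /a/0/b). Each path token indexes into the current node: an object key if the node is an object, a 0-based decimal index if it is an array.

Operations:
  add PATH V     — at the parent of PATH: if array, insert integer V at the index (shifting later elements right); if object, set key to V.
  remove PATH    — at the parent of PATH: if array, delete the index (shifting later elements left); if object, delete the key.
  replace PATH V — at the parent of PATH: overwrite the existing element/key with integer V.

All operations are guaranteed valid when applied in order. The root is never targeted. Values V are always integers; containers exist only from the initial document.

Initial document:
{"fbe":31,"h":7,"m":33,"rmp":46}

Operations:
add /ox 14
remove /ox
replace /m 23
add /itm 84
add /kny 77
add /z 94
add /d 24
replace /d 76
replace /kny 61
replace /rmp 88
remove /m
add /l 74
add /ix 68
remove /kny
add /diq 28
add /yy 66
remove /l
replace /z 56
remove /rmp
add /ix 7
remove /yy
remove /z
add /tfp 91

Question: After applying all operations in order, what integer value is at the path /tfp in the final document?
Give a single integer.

Answer: 91

Derivation:
After op 1 (add /ox 14): {"fbe":31,"h":7,"m":33,"ox":14,"rmp":46}
After op 2 (remove /ox): {"fbe":31,"h":7,"m":33,"rmp":46}
After op 3 (replace /m 23): {"fbe":31,"h":7,"m":23,"rmp":46}
After op 4 (add /itm 84): {"fbe":31,"h":7,"itm":84,"m":23,"rmp":46}
After op 5 (add /kny 77): {"fbe":31,"h":7,"itm":84,"kny":77,"m":23,"rmp":46}
After op 6 (add /z 94): {"fbe":31,"h":7,"itm":84,"kny":77,"m":23,"rmp":46,"z":94}
After op 7 (add /d 24): {"d":24,"fbe":31,"h":7,"itm":84,"kny":77,"m":23,"rmp":46,"z":94}
After op 8 (replace /d 76): {"d":76,"fbe":31,"h":7,"itm":84,"kny":77,"m":23,"rmp":46,"z":94}
After op 9 (replace /kny 61): {"d":76,"fbe":31,"h":7,"itm":84,"kny":61,"m":23,"rmp":46,"z":94}
After op 10 (replace /rmp 88): {"d":76,"fbe":31,"h":7,"itm":84,"kny":61,"m":23,"rmp":88,"z":94}
After op 11 (remove /m): {"d":76,"fbe":31,"h":7,"itm":84,"kny":61,"rmp":88,"z":94}
After op 12 (add /l 74): {"d":76,"fbe":31,"h":7,"itm":84,"kny":61,"l":74,"rmp":88,"z":94}
After op 13 (add /ix 68): {"d":76,"fbe":31,"h":7,"itm":84,"ix":68,"kny":61,"l":74,"rmp":88,"z":94}
After op 14 (remove /kny): {"d":76,"fbe":31,"h":7,"itm":84,"ix":68,"l":74,"rmp":88,"z":94}
After op 15 (add /diq 28): {"d":76,"diq":28,"fbe":31,"h":7,"itm":84,"ix":68,"l":74,"rmp":88,"z":94}
After op 16 (add /yy 66): {"d":76,"diq":28,"fbe":31,"h":7,"itm":84,"ix":68,"l":74,"rmp":88,"yy":66,"z":94}
After op 17 (remove /l): {"d":76,"diq":28,"fbe":31,"h":7,"itm":84,"ix":68,"rmp":88,"yy":66,"z":94}
After op 18 (replace /z 56): {"d":76,"diq":28,"fbe":31,"h":7,"itm":84,"ix":68,"rmp":88,"yy":66,"z":56}
After op 19 (remove /rmp): {"d":76,"diq":28,"fbe":31,"h":7,"itm":84,"ix":68,"yy":66,"z":56}
After op 20 (add /ix 7): {"d":76,"diq":28,"fbe":31,"h":7,"itm":84,"ix":7,"yy":66,"z":56}
After op 21 (remove /yy): {"d":76,"diq":28,"fbe":31,"h":7,"itm":84,"ix":7,"z":56}
After op 22 (remove /z): {"d":76,"diq":28,"fbe":31,"h":7,"itm":84,"ix":7}
After op 23 (add /tfp 91): {"d":76,"diq":28,"fbe":31,"h":7,"itm":84,"ix":7,"tfp":91}
Value at /tfp: 91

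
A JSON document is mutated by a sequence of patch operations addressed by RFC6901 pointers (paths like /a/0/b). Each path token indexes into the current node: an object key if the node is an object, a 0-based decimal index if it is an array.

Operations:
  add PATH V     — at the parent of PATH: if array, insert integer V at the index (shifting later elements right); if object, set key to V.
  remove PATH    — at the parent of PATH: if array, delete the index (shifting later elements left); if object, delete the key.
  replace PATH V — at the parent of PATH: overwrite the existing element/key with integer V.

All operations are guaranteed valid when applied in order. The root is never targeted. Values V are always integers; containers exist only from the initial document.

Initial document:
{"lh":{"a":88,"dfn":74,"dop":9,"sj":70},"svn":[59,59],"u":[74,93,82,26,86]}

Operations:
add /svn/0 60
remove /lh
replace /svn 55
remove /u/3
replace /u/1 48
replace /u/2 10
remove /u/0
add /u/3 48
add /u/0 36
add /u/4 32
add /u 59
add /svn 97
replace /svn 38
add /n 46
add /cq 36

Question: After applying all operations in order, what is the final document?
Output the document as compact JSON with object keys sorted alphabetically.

Answer: {"cq":36,"n":46,"svn":38,"u":59}

Derivation:
After op 1 (add /svn/0 60): {"lh":{"a":88,"dfn":74,"dop":9,"sj":70},"svn":[60,59,59],"u":[74,93,82,26,86]}
After op 2 (remove /lh): {"svn":[60,59,59],"u":[74,93,82,26,86]}
After op 3 (replace /svn 55): {"svn":55,"u":[74,93,82,26,86]}
After op 4 (remove /u/3): {"svn":55,"u":[74,93,82,86]}
After op 5 (replace /u/1 48): {"svn":55,"u":[74,48,82,86]}
After op 6 (replace /u/2 10): {"svn":55,"u":[74,48,10,86]}
After op 7 (remove /u/0): {"svn":55,"u":[48,10,86]}
After op 8 (add /u/3 48): {"svn":55,"u":[48,10,86,48]}
After op 9 (add /u/0 36): {"svn":55,"u":[36,48,10,86,48]}
After op 10 (add /u/4 32): {"svn":55,"u":[36,48,10,86,32,48]}
After op 11 (add /u 59): {"svn":55,"u":59}
After op 12 (add /svn 97): {"svn":97,"u":59}
After op 13 (replace /svn 38): {"svn":38,"u":59}
After op 14 (add /n 46): {"n":46,"svn":38,"u":59}
After op 15 (add /cq 36): {"cq":36,"n":46,"svn":38,"u":59}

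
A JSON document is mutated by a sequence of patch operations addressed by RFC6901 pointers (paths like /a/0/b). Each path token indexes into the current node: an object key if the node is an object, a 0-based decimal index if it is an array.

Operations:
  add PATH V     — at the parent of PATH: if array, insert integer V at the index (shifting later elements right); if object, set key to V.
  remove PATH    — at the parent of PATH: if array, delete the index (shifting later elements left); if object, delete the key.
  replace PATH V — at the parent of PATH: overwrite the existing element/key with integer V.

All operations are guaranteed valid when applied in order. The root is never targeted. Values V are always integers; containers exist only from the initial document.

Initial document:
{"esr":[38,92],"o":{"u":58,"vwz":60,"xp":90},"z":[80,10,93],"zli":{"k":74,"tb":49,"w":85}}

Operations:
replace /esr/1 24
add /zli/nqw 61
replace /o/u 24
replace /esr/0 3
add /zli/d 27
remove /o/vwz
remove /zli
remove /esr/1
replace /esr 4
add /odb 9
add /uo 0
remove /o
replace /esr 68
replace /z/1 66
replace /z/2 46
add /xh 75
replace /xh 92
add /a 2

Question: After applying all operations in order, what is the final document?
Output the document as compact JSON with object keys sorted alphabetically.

After op 1 (replace /esr/1 24): {"esr":[38,24],"o":{"u":58,"vwz":60,"xp":90},"z":[80,10,93],"zli":{"k":74,"tb":49,"w":85}}
After op 2 (add /zli/nqw 61): {"esr":[38,24],"o":{"u":58,"vwz":60,"xp":90},"z":[80,10,93],"zli":{"k":74,"nqw":61,"tb":49,"w":85}}
After op 3 (replace /o/u 24): {"esr":[38,24],"o":{"u":24,"vwz":60,"xp":90},"z":[80,10,93],"zli":{"k":74,"nqw":61,"tb":49,"w":85}}
After op 4 (replace /esr/0 3): {"esr":[3,24],"o":{"u":24,"vwz":60,"xp":90},"z":[80,10,93],"zli":{"k":74,"nqw":61,"tb":49,"w":85}}
After op 5 (add /zli/d 27): {"esr":[3,24],"o":{"u":24,"vwz":60,"xp":90},"z":[80,10,93],"zli":{"d":27,"k":74,"nqw":61,"tb":49,"w":85}}
After op 6 (remove /o/vwz): {"esr":[3,24],"o":{"u":24,"xp":90},"z":[80,10,93],"zli":{"d":27,"k":74,"nqw":61,"tb":49,"w":85}}
After op 7 (remove /zli): {"esr":[3,24],"o":{"u":24,"xp":90},"z":[80,10,93]}
After op 8 (remove /esr/1): {"esr":[3],"o":{"u":24,"xp":90},"z":[80,10,93]}
After op 9 (replace /esr 4): {"esr":4,"o":{"u":24,"xp":90},"z":[80,10,93]}
After op 10 (add /odb 9): {"esr":4,"o":{"u":24,"xp":90},"odb":9,"z":[80,10,93]}
After op 11 (add /uo 0): {"esr":4,"o":{"u":24,"xp":90},"odb":9,"uo":0,"z":[80,10,93]}
After op 12 (remove /o): {"esr":4,"odb":9,"uo":0,"z":[80,10,93]}
After op 13 (replace /esr 68): {"esr":68,"odb":9,"uo":0,"z":[80,10,93]}
After op 14 (replace /z/1 66): {"esr":68,"odb":9,"uo":0,"z":[80,66,93]}
After op 15 (replace /z/2 46): {"esr":68,"odb":9,"uo":0,"z":[80,66,46]}
After op 16 (add /xh 75): {"esr":68,"odb":9,"uo":0,"xh":75,"z":[80,66,46]}
After op 17 (replace /xh 92): {"esr":68,"odb":9,"uo":0,"xh":92,"z":[80,66,46]}
After op 18 (add /a 2): {"a":2,"esr":68,"odb":9,"uo":0,"xh":92,"z":[80,66,46]}

Answer: {"a":2,"esr":68,"odb":9,"uo":0,"xh":92,"z":[80,66,46]}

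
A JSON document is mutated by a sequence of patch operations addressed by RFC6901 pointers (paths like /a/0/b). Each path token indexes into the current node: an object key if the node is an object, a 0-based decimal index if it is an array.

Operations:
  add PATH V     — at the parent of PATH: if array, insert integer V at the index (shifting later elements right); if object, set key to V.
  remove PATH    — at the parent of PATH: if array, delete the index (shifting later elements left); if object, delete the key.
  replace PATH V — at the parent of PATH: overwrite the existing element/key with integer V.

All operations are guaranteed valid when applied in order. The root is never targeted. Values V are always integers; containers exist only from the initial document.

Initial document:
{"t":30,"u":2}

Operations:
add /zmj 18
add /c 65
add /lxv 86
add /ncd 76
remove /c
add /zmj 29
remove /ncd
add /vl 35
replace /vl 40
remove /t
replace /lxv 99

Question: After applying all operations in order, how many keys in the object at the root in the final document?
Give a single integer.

After op 1 (add /zmj 18): {"t":30,"u":2,"zmj":18}
After op 2 (add /c 65): {"c":65,"t":30,"u":2,"zmj":18}
After op 3 (add /lxv 86): {"c":65,"lxv":86,"t":30,"u":2,"zmj":18}
After op 4 (add /ncd 76): {"c":65,"lxv":86,"ncd":76,"t":30,"u":2,"zmj":18}
After op 5 (remove /c): {"lxv":86,"ncd":76,"t":30,"u":2,"zmj":18}
After op 6 (add /zmj 29): {"lxv":86,"ncd":76,"t":30,"u":2,"zmj":29}
After op 7 (remove /ncd): {"lxv":86,"t":30,"u":2,"zmj":29}
After op 8 (add /vl 35): {"lxv":86,"t":30,"u":2,"vl":35,"zmj":29}
After op 9 (replace /vl 40): {"lxv":86,"t":30,"u":2,"vl":40,"zmj":29}
After op 10 (remove /t): {"lxv":86,"u":2,"vl":40,"zmj":29}
After op 11 (replace /lxv 99): {"lxv":99,"u":2,"vl":40,"zmj":29}
Size at the root: 4

Answer: 4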